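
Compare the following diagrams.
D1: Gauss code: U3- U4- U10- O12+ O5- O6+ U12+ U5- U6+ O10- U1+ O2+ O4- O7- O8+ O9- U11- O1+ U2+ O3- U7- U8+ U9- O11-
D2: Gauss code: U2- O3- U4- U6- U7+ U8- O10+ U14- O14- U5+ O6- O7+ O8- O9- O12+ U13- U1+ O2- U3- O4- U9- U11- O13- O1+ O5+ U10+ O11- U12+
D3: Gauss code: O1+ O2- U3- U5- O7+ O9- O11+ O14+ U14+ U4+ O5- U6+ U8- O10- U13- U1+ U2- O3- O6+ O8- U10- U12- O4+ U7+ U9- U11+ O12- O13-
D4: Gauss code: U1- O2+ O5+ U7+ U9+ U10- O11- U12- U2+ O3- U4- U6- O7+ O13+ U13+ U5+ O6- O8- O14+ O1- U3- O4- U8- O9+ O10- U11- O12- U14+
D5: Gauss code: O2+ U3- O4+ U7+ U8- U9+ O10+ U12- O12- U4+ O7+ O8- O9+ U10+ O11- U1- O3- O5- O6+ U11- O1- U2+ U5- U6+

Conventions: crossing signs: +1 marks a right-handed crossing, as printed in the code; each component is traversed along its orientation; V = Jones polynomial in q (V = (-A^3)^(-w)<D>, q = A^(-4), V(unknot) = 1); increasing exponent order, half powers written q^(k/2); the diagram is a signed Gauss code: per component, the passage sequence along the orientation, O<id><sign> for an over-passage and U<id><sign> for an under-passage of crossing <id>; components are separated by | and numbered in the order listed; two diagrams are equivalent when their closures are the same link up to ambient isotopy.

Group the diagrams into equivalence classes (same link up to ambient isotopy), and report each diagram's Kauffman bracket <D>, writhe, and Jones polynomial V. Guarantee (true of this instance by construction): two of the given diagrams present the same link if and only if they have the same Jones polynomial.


classes: {D1} | {D2, D3, D4} | {D5}
V(D1) = 1  [12 crossings, <D> = A^-6, w = -2]
V(D2) = q^-5 - 2q^-4 + 2q^-3 - 2q^-2 + 2q^-1 - 1 + q  (w -4, c 14, <D> = A^-16 - A^-12 + 2A^-8 - 2A^-4 + 2 - 2A^4 + A^8)
D3 (bracket A^-10 - A^-6 + 2A^-2 - 2A^2 + 2A^6 - 2A^10 + A^14; 14 crossings at w = -2): V = q^-5 - 2q^-4 + 2q^-3 - 2q^-2 + 2q^-1 - 1 + q
D4 (bracket A^-10 - A^-6 + 2A^-2 - 2A^2 + 2A^6 - 2A^10 + A^14; 14 crossings at w = -2): V = q^-5 - 2q^-4 + 2q^-3 - 2q^-2 + 2q^-1 - 1 + q
V(D5) = -q^-3 + q^-2 - q^-1 + 3 - q + q^2 - q^3  [12 crossings, <D> = -A^-12 + A^-8 - A^-4 + 3 - A^4 + A^8 - A^12, w = 0]
insight: 3 values of V(q) split the 5 diagrams


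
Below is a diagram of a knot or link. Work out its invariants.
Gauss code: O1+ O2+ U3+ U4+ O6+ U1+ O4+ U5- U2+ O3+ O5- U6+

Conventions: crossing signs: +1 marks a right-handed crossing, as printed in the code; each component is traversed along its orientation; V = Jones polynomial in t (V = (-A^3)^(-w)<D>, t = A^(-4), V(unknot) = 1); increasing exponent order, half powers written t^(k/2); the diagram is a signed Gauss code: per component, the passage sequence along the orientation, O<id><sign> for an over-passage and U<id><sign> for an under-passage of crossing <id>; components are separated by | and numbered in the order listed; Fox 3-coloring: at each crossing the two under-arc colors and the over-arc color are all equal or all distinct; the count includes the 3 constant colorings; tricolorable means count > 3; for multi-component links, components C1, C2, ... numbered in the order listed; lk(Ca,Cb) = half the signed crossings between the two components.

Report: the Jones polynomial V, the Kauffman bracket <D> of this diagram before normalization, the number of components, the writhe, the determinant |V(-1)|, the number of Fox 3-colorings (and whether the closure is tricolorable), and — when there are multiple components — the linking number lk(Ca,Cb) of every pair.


V(t) = t - t^2 + 2t^3 - t^4 + t^5 - t^6
bracket: -A^-12 + A^-8 - A^-4 + 2 - A^4 + A^8, w = +4
1 component, writhe +4, over 6 crossings
det 7, colorings 3 of 3^6 — not tricolorable
observation: the span of V is 5, forcing >= 5 crossings in any diagram


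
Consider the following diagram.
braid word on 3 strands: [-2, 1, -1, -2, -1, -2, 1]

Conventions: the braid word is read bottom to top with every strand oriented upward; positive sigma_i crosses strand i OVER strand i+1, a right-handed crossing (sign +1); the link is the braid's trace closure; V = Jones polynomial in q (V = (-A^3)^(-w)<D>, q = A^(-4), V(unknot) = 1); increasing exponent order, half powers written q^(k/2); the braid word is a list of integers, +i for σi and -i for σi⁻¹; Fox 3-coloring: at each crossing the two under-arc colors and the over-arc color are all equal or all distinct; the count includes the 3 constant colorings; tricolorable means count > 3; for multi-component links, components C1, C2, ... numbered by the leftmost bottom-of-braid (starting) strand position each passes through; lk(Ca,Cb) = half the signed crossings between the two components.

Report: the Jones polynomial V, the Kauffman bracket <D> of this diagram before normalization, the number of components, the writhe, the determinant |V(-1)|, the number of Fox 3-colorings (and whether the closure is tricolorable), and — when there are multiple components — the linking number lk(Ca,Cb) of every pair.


Jones polynomial: V(q) = -q^(-5/2) - q^(-1/2)
<D> = A^-7 + A; writhe -3
components 2, writhe -3 (7 crossings)
linking number lk(C1,C2) = -1
3-colorings: 3 of 3^7, det 2 — not tricolorable
note: w = -3 shifts under R1 moves; the (-A^3)^(3) factor cancels that in V


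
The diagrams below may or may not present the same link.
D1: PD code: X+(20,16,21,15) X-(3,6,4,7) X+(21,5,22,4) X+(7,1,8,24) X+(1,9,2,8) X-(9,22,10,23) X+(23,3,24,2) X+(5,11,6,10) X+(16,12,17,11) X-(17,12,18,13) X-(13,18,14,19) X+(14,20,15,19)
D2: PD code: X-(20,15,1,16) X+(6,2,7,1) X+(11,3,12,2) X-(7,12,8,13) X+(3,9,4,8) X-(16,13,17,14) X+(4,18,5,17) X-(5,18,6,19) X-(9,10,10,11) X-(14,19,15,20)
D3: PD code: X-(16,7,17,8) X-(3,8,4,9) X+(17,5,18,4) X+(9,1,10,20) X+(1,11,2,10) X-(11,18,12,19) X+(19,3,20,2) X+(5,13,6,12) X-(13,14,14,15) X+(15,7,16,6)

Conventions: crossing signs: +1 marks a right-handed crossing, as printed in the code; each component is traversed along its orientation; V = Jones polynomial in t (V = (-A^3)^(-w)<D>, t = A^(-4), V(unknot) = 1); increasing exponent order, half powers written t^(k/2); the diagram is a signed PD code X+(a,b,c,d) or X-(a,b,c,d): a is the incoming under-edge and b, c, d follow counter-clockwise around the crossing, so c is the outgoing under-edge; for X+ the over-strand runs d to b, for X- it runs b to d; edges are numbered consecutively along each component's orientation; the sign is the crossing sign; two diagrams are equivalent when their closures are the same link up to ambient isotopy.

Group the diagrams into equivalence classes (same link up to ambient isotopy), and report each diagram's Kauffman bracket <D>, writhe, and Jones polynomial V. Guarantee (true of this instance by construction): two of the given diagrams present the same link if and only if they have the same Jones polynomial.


grouping into links: {D1, D3} | {D2}
V(D1) = t^-1 - 2 + 3t - 3t^2 + 4t^3 - 3t^4 + 2t^5 - t^6  (w +4, c 12, <D> = -A^-12 + 2A^-8 - 3A^-4 + 4 - 3A^4 + 3A^8 - 2A^12 + A^16)
V(D2) = -t^-4 + t^-3 + t^-1  [10 crossings, <D> = A^-2 + A^6 - A^10, w = -2]
D3 (bracket -A^-18 + 2A^-14 - 3A^-10 + 4A^-6 - 3A^-2 + 3A^2 - 2A^6 + A^10; 10 crossings at w = +2): V = t^-1 - 2 + 3t - 3t^2 + 4t^3 - 3t^4 + 2t^5 - t^6
why: comparing 3 Jones polynomials yields 2 groups


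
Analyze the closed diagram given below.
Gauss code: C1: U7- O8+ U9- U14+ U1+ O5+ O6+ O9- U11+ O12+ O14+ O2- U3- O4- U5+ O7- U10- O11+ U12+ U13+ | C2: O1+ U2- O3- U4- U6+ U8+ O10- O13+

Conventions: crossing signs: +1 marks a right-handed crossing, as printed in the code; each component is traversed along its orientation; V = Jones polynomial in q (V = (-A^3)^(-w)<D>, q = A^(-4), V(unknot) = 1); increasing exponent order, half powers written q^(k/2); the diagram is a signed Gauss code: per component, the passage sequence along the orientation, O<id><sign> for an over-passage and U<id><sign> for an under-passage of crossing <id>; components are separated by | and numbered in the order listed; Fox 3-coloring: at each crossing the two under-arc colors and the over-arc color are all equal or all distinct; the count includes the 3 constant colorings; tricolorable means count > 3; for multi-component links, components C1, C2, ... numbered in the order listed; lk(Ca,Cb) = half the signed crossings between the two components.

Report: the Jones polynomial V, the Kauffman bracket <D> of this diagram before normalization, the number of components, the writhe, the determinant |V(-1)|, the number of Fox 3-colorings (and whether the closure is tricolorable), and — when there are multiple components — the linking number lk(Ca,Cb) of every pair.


V = -q^(-3/2) + q^(-1/2) - q^(1/2) - q^(5/2) - q^(7/2) + q^(9/2) - q^(11/2) + q^(13/2)
<D> = A^-20 - A^-16 + A^-12 - A^-8 - A^-4 - A^4 + A^8 - A^12 (w = +2)
2 components over 14 crossings, w = +2
lk(C1,C2): 0
9 Fox colorings among 3^14, |V(-1)| = 0: tricolorable
why: every pair of the 2 components has lk = 0


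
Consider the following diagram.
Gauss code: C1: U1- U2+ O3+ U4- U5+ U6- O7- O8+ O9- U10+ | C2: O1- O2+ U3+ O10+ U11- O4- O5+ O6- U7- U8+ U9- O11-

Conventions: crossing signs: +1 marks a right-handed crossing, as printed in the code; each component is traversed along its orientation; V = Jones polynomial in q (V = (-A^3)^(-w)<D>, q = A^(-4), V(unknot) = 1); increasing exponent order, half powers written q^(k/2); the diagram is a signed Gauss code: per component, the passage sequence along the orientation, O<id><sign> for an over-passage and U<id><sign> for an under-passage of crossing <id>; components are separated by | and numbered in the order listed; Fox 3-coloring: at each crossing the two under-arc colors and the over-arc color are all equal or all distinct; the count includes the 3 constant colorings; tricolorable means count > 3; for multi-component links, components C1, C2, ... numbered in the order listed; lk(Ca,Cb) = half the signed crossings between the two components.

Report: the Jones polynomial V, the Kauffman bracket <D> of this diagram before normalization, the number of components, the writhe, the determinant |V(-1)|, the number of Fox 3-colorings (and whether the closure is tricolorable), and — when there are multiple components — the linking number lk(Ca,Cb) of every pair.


V(q) = q^(-7/2) - 2q^(-5/2) + q^(-3/2) - 2q^(-1/2) + q^(1/2) - q^(3/2)
bracket: A^-9 - A^-5 + 2A^-1 - A^3 + 2A^7 - A^11, w = -1
2 components, writhe -1, over 11 crossings
lk(C1,C2) = 0
det 8, colorings 3 of 3^11 — not tricolorable
observation: w = -1 shifts under R1 moves; the (-A^3)^(1) factor cancels that in V


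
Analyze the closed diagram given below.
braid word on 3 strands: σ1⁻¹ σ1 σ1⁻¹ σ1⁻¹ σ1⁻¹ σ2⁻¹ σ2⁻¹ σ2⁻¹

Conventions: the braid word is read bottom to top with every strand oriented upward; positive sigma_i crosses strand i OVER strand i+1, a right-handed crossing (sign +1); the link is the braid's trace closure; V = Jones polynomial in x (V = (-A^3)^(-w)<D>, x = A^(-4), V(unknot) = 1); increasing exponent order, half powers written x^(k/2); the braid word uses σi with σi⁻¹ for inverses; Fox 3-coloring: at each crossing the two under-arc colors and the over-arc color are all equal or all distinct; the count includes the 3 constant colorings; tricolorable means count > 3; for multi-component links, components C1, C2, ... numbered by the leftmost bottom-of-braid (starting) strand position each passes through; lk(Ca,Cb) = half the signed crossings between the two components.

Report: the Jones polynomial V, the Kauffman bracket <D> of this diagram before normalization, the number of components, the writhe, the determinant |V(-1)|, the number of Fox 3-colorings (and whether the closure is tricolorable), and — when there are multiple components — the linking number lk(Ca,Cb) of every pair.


V = x^-8 - 2x^-7 + x^-6 - 2x^-5 + 2x^-4 + x^-2
<D> = A^-10 + 2A^-2 - 2A^2 + A^6 - 2A^10 + A^14 (w = -6)
1 component over 8 crossings, w = -6
27 Fox colorings among 3^8, |V(-1)| = 9: tricolorable
why: w = -6 (over 8 crossings) is diagram-only; (-A^3)^(6) removes it from V


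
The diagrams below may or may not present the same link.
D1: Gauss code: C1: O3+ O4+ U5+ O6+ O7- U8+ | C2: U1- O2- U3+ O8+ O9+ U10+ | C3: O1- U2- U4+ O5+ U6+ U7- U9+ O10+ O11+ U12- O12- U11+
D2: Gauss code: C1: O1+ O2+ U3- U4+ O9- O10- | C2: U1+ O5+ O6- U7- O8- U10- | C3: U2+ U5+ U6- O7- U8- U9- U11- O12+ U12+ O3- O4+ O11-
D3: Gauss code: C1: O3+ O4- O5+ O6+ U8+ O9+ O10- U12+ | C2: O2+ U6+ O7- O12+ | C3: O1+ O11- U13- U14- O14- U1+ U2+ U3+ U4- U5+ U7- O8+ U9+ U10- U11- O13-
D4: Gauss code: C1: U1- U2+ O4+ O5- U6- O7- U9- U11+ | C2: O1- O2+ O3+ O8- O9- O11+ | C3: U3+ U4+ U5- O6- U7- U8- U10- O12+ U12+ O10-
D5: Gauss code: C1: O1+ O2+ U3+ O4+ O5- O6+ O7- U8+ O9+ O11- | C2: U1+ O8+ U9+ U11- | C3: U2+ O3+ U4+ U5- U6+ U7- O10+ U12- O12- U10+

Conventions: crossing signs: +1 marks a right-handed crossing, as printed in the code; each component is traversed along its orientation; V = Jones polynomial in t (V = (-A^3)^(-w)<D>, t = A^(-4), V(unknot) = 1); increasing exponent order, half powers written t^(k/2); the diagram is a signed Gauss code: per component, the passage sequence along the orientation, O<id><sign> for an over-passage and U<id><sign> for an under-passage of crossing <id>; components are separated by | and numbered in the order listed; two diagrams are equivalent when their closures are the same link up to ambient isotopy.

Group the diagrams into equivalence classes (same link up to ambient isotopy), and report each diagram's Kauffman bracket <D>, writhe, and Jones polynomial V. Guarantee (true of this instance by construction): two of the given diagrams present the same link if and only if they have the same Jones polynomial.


classes: {D1, D3, D5} | {D2, D4}
V(D1) = t + 2t^3 + t^5  [12 crossings, <D> = A^-8 + 2 + A^8, w = +4]
V(D2) = t^-3 + t^-2 + t^-1 + 1  (w -2, c 12, <D> = A^-6 + A^-2 + A^2 + A^6)
V(D3) = t + 2t^3 + t^5  (w +2, c 14, <D> = A^-14 + 2A^-6 + A^2)
V(D4) = t^-3 + t^-2 + t^-1 + 1  (w -2, c 12, <D> = A^-6 + A^-2 + A^2 + A^6)
D5 (bracket A^-8 + 2 + A^8; 12 crossings at w = +4): V = t + 2t^3 + t^5
note: V(t) takes 2 values over 5 diagrams, fixing the grouping


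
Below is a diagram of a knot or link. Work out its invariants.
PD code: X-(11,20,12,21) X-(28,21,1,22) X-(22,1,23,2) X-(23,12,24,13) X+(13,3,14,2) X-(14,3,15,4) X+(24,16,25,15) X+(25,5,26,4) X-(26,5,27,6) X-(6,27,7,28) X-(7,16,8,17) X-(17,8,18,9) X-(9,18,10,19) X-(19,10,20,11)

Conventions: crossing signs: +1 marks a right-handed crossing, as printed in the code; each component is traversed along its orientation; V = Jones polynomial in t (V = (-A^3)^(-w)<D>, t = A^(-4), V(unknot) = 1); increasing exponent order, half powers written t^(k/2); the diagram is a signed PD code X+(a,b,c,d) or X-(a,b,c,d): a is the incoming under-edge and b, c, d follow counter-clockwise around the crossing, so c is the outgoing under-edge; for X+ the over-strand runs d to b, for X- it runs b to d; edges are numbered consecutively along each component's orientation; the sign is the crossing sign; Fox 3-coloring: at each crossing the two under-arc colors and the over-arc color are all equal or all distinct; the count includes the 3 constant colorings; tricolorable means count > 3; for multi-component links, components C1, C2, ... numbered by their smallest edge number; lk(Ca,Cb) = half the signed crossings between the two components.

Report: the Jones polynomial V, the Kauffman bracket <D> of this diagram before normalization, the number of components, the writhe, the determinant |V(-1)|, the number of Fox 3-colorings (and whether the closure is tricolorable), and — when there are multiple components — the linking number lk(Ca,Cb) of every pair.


V = t^-11 - 2t^-10 + 2t^-9 - 3t^-8 + 2t^-7 - 2t^-6 + 2t^-5 + t^-3
<D> = A^-12 + 2A^-4 - 2 + 2A^4 - 3A^8 + 2A^12 - 2A^16 + A^20 (w = -8)
1 component over 14 crossings, w = -8
9 Fox colorings among 3^14, |V(-1)| = 15: tricolorable
why: |V(-1)| = 15: so tricolorable, since 3 divides 15


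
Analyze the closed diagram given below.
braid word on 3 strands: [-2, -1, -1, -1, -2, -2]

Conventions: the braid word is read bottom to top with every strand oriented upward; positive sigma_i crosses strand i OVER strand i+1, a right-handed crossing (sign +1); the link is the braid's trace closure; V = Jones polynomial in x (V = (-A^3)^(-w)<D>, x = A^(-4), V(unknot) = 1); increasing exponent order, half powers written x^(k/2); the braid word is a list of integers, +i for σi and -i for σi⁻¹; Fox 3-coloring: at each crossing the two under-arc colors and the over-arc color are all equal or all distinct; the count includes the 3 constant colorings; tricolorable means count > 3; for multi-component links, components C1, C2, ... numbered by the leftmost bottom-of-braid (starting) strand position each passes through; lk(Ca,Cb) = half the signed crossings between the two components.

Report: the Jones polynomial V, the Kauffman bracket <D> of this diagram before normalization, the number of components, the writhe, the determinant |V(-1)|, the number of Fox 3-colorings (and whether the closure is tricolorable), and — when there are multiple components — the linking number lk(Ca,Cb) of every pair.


Jones polynomial: V(x) = x^-8 - 2x^-7 + x^-6 - 2x^-5 + 2x^-4 + x^-2
<D> = A^-10 + 2A^-2 - 2A^2 + A^6 - 2A^10 + A^14; writhe -6
components 1, writhe -6 (6 crossings)
3-colorings: 27 of 3^6, det 9 — tricolorable
note: det 9 = |V(-1)|; divisible by 3, so tricolorable


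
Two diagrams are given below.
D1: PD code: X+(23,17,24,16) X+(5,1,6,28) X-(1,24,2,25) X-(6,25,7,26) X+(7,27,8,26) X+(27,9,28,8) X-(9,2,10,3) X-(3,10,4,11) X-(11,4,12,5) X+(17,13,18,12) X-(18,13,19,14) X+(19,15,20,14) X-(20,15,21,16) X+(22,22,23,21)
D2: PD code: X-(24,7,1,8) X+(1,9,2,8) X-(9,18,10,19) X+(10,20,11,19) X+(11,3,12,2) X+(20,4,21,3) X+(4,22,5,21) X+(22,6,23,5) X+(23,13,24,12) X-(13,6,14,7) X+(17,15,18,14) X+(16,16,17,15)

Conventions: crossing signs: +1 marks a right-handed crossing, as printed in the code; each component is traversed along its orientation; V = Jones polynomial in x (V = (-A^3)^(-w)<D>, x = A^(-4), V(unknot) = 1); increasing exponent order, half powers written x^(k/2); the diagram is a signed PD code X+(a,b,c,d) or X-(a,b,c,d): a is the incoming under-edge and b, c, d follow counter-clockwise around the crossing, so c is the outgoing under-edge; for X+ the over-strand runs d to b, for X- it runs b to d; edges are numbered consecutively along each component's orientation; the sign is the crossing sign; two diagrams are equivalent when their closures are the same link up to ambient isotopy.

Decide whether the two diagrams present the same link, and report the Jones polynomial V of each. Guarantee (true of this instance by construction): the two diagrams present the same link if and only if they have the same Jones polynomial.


equivalent: no
D1 (bracket A^-4 - 1 + 2A^4 - 2A^8 + 2A^12 - 2A^16 + A^20; 14 crossings at w = 0): V = x^-5 - 2x^-4 + 2x^-3 - 2x^-2 + 2x^-1 - 1 + x
D2 (bracket -A^-6 + A^-2 - A^2 + 2A^6 - A^10 + A^14; 12 crossings at w = +6): V = x - x^2 + 2x^3 - x^4 + x^5 - x^6
key observation: 2 values of V(x) split the 2 diagrams


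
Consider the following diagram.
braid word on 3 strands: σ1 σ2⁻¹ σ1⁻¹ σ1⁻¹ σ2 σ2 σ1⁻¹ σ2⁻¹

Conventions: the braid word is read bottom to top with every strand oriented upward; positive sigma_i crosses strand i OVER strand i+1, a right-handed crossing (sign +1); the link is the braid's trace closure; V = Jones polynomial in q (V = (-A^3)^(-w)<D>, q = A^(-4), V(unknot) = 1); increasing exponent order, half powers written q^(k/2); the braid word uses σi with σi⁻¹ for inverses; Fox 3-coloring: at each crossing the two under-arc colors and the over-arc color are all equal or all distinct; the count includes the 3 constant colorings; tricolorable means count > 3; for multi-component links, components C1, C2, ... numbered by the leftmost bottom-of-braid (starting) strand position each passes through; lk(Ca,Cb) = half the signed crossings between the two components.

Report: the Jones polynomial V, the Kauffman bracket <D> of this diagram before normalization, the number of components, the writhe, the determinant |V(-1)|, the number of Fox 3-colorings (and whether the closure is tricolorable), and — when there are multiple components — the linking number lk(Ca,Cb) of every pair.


V = -q^-5 + q^-4 - q^-3 + 2q^-2 - q^-1 + 2 - q
<D> = -A^-10 + 2A^-6 - A^-2 + 2A^2 - A^6 + A^10 - A^14 (w = -2)
1 component over 8 crossings, w = -2
9 Fox colorings among 3^8, |V(-1)| = 9: tricolorable
why: w = -2 (over 8 crossings) is diagram-only; (-A^3)^(2) removes it from V


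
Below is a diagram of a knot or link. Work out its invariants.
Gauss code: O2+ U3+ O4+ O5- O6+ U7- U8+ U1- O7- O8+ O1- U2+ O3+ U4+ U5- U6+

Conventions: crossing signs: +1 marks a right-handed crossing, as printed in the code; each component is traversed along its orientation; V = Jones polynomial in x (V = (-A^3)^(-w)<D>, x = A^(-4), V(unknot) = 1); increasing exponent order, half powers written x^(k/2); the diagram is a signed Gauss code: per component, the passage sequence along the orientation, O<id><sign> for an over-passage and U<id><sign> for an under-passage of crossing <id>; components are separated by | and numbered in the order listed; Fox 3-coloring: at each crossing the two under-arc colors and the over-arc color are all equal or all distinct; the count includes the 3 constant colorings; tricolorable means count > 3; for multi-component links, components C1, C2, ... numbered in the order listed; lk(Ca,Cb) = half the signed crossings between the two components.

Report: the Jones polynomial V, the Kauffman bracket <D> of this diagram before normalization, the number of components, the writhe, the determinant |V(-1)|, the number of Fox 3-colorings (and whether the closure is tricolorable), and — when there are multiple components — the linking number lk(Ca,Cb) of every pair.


V = x + x^3 - x^4
<D> = -A^-10 + A^-6 + A^2 (w = +2)
1 component over 8 crossings, w = +2
9 Fox colorings among 3^8, |V(-1)| = 3: tricolorable
why: w = +2 shifts under R1 moves; the (-A^3)^(-2) factor cancels that in V


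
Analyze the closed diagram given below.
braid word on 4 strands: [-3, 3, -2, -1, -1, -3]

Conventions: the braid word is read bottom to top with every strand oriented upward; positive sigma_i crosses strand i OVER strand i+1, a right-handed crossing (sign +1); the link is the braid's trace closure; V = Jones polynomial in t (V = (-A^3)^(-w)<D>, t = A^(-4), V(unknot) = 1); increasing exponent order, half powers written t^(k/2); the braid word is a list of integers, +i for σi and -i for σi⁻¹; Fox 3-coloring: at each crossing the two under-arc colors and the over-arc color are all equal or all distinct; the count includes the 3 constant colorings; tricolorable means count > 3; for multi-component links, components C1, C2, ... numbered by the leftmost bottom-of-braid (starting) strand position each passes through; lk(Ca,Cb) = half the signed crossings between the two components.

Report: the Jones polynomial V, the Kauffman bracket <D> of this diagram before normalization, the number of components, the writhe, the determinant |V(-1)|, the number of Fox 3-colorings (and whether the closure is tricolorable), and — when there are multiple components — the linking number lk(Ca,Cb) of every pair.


V(t) = -t^(-5/2) - t^(-1/2)
bracket: -A^-10 - A^-2, w = -4
2 components, writhe -4, over 6 crossings
lk(C1,C2) = -1
det 2, colorings 3 of 3^6 — not tricolorable
observation: |V(-1)| = 2: so not tricolorable, since 3 does not divide 2


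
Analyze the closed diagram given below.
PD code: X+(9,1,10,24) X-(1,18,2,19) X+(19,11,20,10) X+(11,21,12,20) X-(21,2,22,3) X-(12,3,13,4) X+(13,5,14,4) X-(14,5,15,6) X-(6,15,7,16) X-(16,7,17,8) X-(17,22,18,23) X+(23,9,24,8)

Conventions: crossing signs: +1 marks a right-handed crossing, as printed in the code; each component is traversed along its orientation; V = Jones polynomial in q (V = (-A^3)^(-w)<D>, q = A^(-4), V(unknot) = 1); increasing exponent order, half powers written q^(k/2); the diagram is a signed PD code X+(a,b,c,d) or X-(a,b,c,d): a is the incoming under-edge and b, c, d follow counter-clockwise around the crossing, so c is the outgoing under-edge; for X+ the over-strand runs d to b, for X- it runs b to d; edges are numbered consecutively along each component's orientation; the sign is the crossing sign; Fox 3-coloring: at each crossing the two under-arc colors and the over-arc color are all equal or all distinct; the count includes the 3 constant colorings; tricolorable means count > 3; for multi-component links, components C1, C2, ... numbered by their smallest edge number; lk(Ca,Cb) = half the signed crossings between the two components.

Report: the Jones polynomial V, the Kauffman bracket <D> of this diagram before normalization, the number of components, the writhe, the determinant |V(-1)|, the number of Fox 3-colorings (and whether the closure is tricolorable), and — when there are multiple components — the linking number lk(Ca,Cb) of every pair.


V = q^-6 - 2q^-5 + 3q^-4 - 4q^-3 + 4q^-2 - 4q^-1 + 4 - 2q + q^2
<D> = A^-14 - 2A^-10 + 4A^-6 - 4A^-2 + 4A^2 - 4A^6 + 3A^10 - 2A^14 + A^18 (w = -2)
1 component over 12 crossings, w = -2
3 Fox colorings among 3^12, |V(-1)| = 25: not tricolorable
why: the span of V is 8, forcing >= 8 crossings in any diagram


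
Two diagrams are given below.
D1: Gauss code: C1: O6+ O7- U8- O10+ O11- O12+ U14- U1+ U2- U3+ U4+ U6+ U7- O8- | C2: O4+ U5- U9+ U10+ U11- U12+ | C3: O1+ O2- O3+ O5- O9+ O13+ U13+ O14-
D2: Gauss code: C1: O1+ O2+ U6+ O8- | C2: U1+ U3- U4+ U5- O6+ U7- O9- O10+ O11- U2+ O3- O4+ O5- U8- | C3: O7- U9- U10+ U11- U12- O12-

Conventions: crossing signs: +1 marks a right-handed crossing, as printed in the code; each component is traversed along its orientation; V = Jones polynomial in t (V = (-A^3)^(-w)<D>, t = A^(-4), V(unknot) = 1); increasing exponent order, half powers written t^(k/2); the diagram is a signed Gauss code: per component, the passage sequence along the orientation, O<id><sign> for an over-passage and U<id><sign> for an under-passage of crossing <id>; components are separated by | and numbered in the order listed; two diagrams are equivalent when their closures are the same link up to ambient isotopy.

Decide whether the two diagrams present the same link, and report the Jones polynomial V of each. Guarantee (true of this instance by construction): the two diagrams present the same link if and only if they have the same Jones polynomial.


same link: no
V(D1) = 1 + t + t^2 + t^3  [14 crossings, <D> = A^-6 + A^-2 + A^2 + A^6, w = +2]
V(D2) = t^-2 + 2 + t^2  [12 crossings, <D> = A^-14 + 2A^-6 + A^2, w = -2]
insight: V(t) takes 2 values over 2 diagrams, fixing the grouping


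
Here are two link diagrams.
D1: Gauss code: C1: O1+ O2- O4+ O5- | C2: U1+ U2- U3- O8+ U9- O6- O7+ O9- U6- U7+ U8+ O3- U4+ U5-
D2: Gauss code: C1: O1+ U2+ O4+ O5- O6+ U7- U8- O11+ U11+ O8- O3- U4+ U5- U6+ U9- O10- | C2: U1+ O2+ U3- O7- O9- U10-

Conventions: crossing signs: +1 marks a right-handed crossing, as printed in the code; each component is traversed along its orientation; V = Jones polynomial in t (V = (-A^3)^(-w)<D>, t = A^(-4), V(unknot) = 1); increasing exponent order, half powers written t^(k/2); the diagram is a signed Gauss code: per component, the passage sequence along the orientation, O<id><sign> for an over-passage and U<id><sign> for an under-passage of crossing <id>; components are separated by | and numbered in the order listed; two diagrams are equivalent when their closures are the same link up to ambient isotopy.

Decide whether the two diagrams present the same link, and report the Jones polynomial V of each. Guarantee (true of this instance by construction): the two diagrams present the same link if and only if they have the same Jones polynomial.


equivalent: no
V(D1) = -t^(-1/2) - t^(1/2)  (w -1, c 9, <D> = A^-5 + A^-1)
D2 (bracket A^-1 + A^7; 11 crossings at w = -1): V = -t^(-5/2) - t^(-1/2)
why: 2 values of V(t) split the 2 diagrams


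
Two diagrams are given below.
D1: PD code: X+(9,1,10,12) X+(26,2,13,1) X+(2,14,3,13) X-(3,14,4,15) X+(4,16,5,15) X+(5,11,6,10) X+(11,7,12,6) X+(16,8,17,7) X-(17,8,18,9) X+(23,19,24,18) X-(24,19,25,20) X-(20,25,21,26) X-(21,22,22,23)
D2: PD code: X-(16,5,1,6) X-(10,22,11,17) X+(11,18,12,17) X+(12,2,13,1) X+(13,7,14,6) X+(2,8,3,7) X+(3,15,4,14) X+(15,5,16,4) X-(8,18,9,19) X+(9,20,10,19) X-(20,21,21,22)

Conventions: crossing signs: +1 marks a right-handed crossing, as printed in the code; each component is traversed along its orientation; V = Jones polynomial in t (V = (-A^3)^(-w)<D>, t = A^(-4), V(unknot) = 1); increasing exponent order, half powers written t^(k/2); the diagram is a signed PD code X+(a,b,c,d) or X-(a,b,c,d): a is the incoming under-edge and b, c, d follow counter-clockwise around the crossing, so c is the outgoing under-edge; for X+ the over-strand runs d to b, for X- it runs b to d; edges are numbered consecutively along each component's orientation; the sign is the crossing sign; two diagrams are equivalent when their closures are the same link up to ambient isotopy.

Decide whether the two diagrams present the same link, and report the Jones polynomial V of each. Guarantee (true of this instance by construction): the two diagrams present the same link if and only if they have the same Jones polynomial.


equivalent: no
V(D1) = -t^(3/2) - 2t^(7/2) + t^(9/2) - t^(11/2) + t^(13/2)  (w +3, c 13, <D> = -A^-17 + A^-13 - A^-9 + 2A^-5 + A^3)
V(D2) = -t^(1/2) - t^(3/2) - t^(5/2) + t^(9/2)  (w +3, c 11, <D> = -A^-9 + A^-1 + A^3 + A^7)
why: V(t) takes 2 values over 2 diagrams, fixing the grouping


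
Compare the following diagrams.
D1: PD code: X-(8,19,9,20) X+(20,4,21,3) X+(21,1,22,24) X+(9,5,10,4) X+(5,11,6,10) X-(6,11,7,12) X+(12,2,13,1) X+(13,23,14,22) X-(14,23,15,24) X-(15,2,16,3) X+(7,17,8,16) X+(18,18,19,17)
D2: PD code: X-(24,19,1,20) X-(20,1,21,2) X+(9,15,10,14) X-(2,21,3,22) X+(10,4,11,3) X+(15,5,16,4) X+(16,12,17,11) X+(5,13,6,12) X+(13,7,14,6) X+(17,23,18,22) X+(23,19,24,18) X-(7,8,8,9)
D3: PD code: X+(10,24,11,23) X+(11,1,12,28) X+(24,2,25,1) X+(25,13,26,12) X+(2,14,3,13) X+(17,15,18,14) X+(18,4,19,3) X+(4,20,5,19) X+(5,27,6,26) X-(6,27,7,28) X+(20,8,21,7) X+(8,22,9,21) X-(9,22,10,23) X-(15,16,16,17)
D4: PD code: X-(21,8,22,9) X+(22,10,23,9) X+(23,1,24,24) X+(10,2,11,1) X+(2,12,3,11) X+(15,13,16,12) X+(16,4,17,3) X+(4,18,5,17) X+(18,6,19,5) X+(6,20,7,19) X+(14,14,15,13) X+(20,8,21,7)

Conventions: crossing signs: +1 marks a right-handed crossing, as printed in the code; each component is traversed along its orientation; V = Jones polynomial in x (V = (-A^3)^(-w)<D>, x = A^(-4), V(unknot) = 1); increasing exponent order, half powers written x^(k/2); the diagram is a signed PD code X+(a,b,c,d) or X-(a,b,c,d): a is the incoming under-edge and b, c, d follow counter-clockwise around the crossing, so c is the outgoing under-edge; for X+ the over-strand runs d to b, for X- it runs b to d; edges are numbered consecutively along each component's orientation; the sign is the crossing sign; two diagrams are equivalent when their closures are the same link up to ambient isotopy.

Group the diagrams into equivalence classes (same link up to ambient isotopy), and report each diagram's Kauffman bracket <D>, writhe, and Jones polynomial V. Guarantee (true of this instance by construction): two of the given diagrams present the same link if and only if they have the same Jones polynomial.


classes: {D1} | {D2} | {D3, D4}
V(D1) = 1  [12 crossings, <D> = A^12, w = +4]
V(D2) = x^2 + x^4 - x^5 + x^6 - x^7  (w +4, c 12, <D> = -A^-16 + A^-12 - A^-8 + A^-4 + A^4)
V(D3) = x^3 + x^5 - x^6 + x^7 - x^8 + x^9 - x^10  (w +8, c 14, <D> = -A^-16 + A^-12 - A^-8 + A^-4 - 1 + A^4 + A^12)
V(D4) = x^3 + x^5 - x^6 + x^7 - x^8 + x^9 - x^10  (w +10, c 12, <D> = -A^-10 + A^-6 - A^-2 + A^2 - A^6 + A^10 + A^18)
note: comparing 4 Jones polynomials yields 3 groups


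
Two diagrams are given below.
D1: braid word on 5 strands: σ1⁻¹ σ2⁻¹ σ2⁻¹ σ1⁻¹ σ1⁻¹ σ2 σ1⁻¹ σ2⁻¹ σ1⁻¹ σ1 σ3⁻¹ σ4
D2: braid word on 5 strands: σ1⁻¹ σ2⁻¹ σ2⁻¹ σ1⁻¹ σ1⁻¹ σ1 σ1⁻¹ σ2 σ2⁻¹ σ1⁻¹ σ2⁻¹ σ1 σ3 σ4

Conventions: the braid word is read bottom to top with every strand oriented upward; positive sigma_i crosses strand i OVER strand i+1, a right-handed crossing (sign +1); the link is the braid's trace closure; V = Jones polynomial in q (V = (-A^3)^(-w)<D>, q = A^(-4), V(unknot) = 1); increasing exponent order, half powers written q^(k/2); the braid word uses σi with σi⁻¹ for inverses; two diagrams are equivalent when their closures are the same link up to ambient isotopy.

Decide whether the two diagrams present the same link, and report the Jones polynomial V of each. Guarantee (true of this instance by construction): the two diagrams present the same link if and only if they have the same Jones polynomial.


equivalent: yes
V(D1) = q^-8 - 2q^-7 + q^-6 - 2q^-5 + 2q^-4 + q^-2  (w -6, c 12, <D> = A^-10 + 2A^-2 - 2A^2 + A^6 - 2A^10 + A^14)
D2 (bracket A^-4 + 2A^4 - 2A^8 + A^12 - 2A^16 + A^20; 14 crossings at w = -4): V = q^-8 - 2q^-7 + q^-6 - 2q^-5 + 2q^-4 + q^-2
why: D2 (14 crossings) and D1 (12) are Markov-related braid presentations


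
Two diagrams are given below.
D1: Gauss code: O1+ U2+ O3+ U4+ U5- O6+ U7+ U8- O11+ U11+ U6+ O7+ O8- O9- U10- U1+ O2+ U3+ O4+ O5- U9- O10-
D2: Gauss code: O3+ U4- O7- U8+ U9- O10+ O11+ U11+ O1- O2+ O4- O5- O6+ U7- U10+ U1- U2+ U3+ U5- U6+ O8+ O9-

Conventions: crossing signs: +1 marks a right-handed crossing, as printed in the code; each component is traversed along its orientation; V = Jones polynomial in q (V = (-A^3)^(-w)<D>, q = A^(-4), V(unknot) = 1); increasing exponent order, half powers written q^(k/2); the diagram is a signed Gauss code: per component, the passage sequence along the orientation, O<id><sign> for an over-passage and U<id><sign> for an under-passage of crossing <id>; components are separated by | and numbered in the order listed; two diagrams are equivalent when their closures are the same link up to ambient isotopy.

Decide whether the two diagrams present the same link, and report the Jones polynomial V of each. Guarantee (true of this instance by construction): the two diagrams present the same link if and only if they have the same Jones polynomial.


equivalent: yes
V(D1) = 1  (w +3, c 11, <D> = -A^9)
D2 (bracket -A^3; 11 crossings at w = +1): V = 1
why: from 11 to 11 crossings by R-moves: one link, two diagrams


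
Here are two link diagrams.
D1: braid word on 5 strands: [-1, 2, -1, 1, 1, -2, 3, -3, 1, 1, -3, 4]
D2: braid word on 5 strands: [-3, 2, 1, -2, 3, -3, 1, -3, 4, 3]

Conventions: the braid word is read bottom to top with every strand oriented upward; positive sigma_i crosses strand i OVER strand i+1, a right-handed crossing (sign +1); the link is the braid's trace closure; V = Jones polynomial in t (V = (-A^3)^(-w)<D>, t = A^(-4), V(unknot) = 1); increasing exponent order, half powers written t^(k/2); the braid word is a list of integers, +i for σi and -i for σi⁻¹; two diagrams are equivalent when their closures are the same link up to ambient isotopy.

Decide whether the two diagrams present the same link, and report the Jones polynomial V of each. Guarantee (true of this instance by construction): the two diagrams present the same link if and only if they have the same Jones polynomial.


same link: yes
V(D1) = 1  [12 crossings, <D> = A^6, w = +2]
D2 (bracket A^6; 10 crossings at w = +2): V = 1
note: all 2 diagrams share one V(t), hence one class


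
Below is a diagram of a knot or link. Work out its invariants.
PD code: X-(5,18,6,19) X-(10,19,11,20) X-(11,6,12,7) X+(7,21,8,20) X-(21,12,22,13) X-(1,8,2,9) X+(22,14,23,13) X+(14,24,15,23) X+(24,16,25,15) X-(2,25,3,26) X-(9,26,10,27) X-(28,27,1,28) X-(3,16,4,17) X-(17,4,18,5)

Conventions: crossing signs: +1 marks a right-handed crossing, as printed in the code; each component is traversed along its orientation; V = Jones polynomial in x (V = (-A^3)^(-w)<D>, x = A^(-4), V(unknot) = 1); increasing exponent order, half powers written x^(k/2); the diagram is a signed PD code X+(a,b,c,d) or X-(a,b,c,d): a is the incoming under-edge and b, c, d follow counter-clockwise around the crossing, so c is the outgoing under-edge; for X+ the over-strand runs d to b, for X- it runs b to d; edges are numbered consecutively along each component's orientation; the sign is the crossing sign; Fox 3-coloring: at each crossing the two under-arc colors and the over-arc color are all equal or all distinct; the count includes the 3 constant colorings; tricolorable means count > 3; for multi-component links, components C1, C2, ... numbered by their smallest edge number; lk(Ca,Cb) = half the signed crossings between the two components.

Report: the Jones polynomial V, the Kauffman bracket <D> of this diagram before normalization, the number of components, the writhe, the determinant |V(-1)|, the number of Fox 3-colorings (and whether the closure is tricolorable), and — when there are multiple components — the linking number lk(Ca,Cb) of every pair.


V(x) = -x^-6 + x^-5 - x^-4 + 2x^-3 - x^-2 + x^-1
bracket: A^-14 - A^-10 + 2A^-6 - A^-2 + A^2 - A^6, w = -6
1 component, writhe -6, over 14 crossings
det 7, colorings 3 of 3^14 — not tricolorable
observation: |V(-1)| = 7: so not tricolorable, since 3 does not divide 7


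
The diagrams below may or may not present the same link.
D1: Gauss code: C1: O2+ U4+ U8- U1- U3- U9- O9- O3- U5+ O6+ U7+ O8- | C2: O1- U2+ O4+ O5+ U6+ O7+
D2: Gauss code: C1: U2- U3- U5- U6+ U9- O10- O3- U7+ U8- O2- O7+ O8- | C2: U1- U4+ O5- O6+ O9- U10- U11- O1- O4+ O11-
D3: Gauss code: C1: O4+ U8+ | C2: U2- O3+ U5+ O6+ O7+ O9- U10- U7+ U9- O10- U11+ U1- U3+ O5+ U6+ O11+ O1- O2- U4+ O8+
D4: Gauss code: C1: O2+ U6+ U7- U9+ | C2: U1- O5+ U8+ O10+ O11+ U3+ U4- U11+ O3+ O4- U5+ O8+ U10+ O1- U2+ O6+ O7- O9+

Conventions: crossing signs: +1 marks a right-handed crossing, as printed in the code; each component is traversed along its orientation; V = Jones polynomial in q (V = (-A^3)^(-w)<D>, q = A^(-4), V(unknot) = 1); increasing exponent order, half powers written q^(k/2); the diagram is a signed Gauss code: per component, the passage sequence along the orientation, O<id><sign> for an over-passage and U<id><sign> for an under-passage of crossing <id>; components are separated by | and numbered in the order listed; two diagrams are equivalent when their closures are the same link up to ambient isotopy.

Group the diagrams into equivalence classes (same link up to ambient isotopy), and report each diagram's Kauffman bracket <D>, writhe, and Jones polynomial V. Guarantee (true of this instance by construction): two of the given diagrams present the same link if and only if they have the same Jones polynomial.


grouping into links: {D1} | {D2} | {D3, D4}
V(D1) = -q^(3/2) - q^(7/2) + q^(9/2) - q^(11/2)  (w +1, c 9, <D> = A^-19 - A^-15 + A^-11 + A^-3)
V(D2) = -q^(-5/2) - q^(-1/2)  [11 crossings, <D> = A^-13 + A^-5, w = -5]
V(D3) = -q^(3/2) - 2q^(7/2) + q^(9/2) - q^(11/2) + q^(13/2)  (w +3, c 11, <D> = -A^-17 + A^-13 - A^-9 + 2A^-5 + A^3)
V(D4) = -q^(3/2) - 2q^(7/2) + q^(9/2) - q^(11/2) + q^(13/2)  [11 crossings, <D> = -A^-11 + A^-7 - A^-3 + 2A + A^9, w = +5]
why: V(q) takes 3 values over 4 diagrams, fixing the grouping


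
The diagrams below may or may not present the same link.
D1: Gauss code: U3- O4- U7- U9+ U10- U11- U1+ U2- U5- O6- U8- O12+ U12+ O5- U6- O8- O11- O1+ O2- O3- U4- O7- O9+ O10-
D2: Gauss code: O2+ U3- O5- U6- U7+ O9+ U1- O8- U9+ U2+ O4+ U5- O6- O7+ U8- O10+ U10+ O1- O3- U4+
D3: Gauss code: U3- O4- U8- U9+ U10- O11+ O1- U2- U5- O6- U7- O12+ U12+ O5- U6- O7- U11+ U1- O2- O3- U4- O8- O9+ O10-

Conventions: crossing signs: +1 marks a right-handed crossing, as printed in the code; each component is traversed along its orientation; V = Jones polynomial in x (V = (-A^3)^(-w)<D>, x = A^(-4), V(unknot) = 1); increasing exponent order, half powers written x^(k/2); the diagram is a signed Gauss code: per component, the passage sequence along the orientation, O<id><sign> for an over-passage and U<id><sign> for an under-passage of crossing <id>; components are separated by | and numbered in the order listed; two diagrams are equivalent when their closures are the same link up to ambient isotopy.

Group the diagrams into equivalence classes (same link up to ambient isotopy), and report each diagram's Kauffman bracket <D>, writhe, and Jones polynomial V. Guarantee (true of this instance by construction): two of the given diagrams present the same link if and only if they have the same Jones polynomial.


equivalence classes: {D1, D3} | {D2}
D1 (bracket A^-10 + 2A^-2 - 2A^2 + A^6 - 2A^10 + A^14; 12 crossings at w = -6): V = x^-8 - 2x^-7 + x^-6 - 2x^-5 + 2x^-4 + x^-2
D2 (bracket A^-8 - A^-4 + 2 - 2A^4 + A^8 - A^12 + A^16; 10 crossings at w = 0): V = x^-4 - x^-3 + x^-2 - 2x^-1 + 2 - x + x^2
V(D3) = x^-8 - 2x^-7 + x^-6 - 2x^-5 + 2x^-4 + x^-2  (w -6, c 12, <D> = A^-10 + 2A^-2 - 2A^2 + A^6 - 2A^10 + A^14)
observation: 2 values of V(x) split the 3 diagrams
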